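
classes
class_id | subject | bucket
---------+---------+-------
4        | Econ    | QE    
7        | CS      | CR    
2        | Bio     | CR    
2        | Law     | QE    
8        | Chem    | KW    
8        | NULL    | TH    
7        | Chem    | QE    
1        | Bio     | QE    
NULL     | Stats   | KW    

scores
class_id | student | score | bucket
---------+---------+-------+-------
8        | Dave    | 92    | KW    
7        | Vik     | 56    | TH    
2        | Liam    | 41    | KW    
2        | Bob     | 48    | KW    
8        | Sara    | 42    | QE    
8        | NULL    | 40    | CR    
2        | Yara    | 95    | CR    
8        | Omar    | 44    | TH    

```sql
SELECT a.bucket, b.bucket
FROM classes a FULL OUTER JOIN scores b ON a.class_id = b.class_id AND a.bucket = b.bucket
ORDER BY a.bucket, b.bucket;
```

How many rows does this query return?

FULL OUTER JOIN keeps every row from both sides; unmatched rows get NULL for the other side's columns.
Matching on a.class_id = b.class_id AND a.bucket = b.bucket. A NULL in a compared column never satisfies the condition.
- a (class_id=4, bucket=QE) has no partner → padded with NULL.
- a (class_id=7, bucket=CR) has no partner → padded with NULL.
- a (class_id=2, bucket=CR) pairs with 1 row(s) of b.
- a (class_id=2, bucket=QE) has no partner → padded with NULL.
- a (class_id=8, bucket=KW) pairs with 1 row(s) of b.
- a (class_id=8, bucket=TH) pairs with 1 row(s) of b.
- a (class_id=7, bucket=QE) has no partner → padded with NULL.
- a (class_id=1, bucket=QE) has no partner → padded with NULL.
- a (class_id=NULL, bucket=KW) has no partner → padded with NULL.
- plus 5 unmatched b row(s), each kept with NULL a columns.
Total: 3 matched + 11 padded = 14 rows.

14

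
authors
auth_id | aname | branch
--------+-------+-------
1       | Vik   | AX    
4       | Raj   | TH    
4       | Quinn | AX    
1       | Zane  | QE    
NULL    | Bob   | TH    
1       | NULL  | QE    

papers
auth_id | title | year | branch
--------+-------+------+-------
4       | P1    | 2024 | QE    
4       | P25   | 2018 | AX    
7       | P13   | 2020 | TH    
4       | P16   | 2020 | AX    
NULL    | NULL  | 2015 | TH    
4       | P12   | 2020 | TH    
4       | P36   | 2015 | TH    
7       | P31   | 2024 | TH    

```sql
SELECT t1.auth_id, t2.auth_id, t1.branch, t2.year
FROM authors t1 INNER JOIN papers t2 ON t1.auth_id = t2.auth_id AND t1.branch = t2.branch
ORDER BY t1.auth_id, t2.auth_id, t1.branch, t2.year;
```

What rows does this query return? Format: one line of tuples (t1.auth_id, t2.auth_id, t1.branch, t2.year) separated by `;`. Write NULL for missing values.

(4, 4, AX, 2018); (4, 4, AX, 2020); (4, 4, TH, 2015); (4, 4, TH, 2020)

INNER JOIN keeps only pairs where the ON condition holds.
Matching on t1.auth_id = t2.auth_id AND t1.branch = t2.branch. A NULL in a compared column never satisfies the condition.
- t1 row (auth_id=1, branch=AX): no match → dropped.
- t1 row (auth_id=4, branch=TH): matches 2 t2 row(s) → 2 output row(s).
- t1 row (auth_id=4, branch=AX): matches 2 t2 row(s) → 2 output row(s).
- t1 row (auth_id=1, branch=QE): no match → dropped.
- t1 row (auth_id=NULL, branch=TH): no match → dropped.
- t1 row (auth_id=1, branch=QE): no match → dropped.
After projecting and ordering:
t1.auth_id | t2.auth_id | t1.branch | t2.year
4 | 4 | AX | 2018
4 | 4 | AX | 2020
4 | 4 | TH | 2015
4 | 4 | TH | 2020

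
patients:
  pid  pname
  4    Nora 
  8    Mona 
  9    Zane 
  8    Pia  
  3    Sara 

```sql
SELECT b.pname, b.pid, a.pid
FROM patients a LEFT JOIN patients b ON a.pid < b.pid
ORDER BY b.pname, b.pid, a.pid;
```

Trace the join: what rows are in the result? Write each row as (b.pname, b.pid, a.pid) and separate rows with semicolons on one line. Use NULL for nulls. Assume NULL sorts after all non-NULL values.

LEFT JOIN keeps every row from `patients a`; unmatched rows get NULL for `patients b`'s columns.
Matching on a.pid < b.pid.
- a (pid=4) pairs with 3 row(s) of b.
- a (pid=8) pairs with 1 row(s) of b.
- a (pid=9) has no partner → padded with NULL.
- a (pid=8) pairs with 1 row(s) of b.
- a (pid=3) pairs with 4 row(s) of b.
After projecting and ordering:
b.pname | b.pid | a.pid
Mona | 8 | 3
Mona | 8 | 4
Nora | 4 | 3
Pia | 8 | 3
Pia | 8 | 4
Zane | 9 | 3
Zane | 9 | 4
Zane | 9 | 8
Zane | 9 | 8
NULL | NULL | 9

(Mona, 8, 3); (Mona, 8, 4); (Nora, 4, 3); (Pia, 8, 3); (Pia, 8, 4); (Zane, 9, 3); (Zane, 9, 4); (Zane, 9, 8); (Zane, 9, 8); (NULL, NULL, 9)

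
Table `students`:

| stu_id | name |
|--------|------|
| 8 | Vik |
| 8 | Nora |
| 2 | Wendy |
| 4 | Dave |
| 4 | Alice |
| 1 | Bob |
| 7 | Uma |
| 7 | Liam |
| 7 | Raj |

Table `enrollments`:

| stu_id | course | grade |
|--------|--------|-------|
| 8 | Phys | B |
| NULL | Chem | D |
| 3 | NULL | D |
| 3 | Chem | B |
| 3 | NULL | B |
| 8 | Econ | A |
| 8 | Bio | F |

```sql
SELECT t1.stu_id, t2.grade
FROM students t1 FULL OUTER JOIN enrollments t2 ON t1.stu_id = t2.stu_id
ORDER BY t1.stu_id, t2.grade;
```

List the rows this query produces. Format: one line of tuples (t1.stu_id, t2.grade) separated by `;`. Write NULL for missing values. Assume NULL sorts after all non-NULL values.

(1, NULL); (2, NULL); (4, NULL); (4, NULL); (7, NULL); (7, NULL); (7, NULL); (8, A); (8, A); (8, B); (8, B); (8, F); (8, F); (NULL, B); (NULL, B); (NULL, D); (NULL, D)

FULL OUTER JOIN keeps every row from both sides; unmatched rows get NULL for the other side's columns.
Matching on t1.stu_id = t2.stu_id. A NULL in a compared column never satisfies the condition.
- stu_id=8: 3 matching t2 row(s), so 3 row(s) emitted.
- stu_id=8: 3 matching t2 row(s), so 3 row(s) emitted.
- stu_id=2: no t2 row matches, row kept with t2 columns NULL.
- stu_id=4: no t2 row matches, row kept with t2 columns NULL.
- stu_id=4: no t2 row matches, row kept with t2 columns NULL.
- stu_id=1: no t2 row matches, row kept with t2 columns NULL.
- stu_id=7: no t2 row matches, row kept with t2 columns NULL.
- stu_id=7: no t2 row matches, row kept with t2 columns NULL.
- stu_id=7: no t2 row matches, row kept with t2 columns NULL.
- 4 t2 row(s) had no t1 match → kept, t1 columns NULL.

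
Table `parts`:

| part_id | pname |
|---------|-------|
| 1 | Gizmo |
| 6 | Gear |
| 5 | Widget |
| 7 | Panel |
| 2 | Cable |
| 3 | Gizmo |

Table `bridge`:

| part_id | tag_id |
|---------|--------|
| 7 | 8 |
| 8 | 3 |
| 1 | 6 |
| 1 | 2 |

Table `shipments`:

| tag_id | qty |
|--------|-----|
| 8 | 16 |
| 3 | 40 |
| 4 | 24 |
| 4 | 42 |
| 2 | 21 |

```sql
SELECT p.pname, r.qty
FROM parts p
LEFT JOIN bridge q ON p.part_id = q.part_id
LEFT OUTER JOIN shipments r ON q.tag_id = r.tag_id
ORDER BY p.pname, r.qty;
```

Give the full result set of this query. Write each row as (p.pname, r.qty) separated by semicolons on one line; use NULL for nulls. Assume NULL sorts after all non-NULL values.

Joins associate left-to-right: parts LEFT JOIN bridge on part_id gives 7 intermediate row(s).
Then LEFT JOIN `shipments r` on tag_id: each of those 7 rows is kept; rows whose q.tag_id has no match in r get NULL for r's columns.

(Cable, NULL); (Gear, NULL); (Gizmo, 21); (Gizmo, NULL); (Gizmo, NULL); (Panel, 16); (Widget, NULL)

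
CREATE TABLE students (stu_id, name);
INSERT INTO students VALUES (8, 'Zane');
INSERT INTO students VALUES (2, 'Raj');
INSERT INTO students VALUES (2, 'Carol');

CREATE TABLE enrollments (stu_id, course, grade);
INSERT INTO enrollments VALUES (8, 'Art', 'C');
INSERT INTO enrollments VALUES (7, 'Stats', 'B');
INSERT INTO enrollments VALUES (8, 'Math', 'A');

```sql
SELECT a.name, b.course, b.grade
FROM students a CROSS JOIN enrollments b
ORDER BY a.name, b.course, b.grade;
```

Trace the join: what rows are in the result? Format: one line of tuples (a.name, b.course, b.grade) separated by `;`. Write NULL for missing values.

(Carol, Art, C); (Carol, Math, A); (Carol, Stats, B); (Raj, Art, C); (Raj, Math, A); (Raj, Stats, B); (Zane, Art, C); (Zane, Math, A); (Zane, Stats, B)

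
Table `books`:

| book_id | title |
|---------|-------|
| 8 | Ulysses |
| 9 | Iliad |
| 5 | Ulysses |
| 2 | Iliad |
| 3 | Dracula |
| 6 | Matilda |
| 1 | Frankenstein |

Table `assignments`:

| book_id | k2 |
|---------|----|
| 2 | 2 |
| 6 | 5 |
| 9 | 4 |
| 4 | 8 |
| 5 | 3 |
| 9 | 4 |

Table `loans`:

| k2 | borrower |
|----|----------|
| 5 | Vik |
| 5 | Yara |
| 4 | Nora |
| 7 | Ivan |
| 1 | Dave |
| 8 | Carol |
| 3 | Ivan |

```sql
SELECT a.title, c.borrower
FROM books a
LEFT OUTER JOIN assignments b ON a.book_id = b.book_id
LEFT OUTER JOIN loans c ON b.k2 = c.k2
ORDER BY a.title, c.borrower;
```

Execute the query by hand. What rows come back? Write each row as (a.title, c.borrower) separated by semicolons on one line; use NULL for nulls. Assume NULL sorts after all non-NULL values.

(Dracula, NULL); (Frankenstein, NULL); (Iliad, Nora); (Iliad, Nora); (Iliad, NULL); (Matilda, Vik); (Matilda, Yara); (Ulysses, Ivan); (Ulysses, NULL)

Joins associate left-to-right: books LEFT JOIN assignments on book_id gives 8 intermediate row(s).
Then LEFT JOIN `loans c` on k2: each of those 8 rows is kept; rows whose b.k2 has no match in c get NULL for c's columns.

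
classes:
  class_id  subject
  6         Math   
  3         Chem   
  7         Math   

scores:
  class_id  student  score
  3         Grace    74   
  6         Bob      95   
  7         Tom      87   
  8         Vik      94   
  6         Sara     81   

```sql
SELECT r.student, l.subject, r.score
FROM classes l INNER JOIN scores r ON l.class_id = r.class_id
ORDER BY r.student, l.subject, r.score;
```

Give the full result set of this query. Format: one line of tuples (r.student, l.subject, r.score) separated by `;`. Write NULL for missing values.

(Bob, Math, 95); (Grace, Chem, 74); (Sara, Math, 81); (Tom, Math, 87)

INNER JOIN keeps only pairs where the ON condition holds.
Matching on l.class_id = r.class_id.
Matched pairs: 4.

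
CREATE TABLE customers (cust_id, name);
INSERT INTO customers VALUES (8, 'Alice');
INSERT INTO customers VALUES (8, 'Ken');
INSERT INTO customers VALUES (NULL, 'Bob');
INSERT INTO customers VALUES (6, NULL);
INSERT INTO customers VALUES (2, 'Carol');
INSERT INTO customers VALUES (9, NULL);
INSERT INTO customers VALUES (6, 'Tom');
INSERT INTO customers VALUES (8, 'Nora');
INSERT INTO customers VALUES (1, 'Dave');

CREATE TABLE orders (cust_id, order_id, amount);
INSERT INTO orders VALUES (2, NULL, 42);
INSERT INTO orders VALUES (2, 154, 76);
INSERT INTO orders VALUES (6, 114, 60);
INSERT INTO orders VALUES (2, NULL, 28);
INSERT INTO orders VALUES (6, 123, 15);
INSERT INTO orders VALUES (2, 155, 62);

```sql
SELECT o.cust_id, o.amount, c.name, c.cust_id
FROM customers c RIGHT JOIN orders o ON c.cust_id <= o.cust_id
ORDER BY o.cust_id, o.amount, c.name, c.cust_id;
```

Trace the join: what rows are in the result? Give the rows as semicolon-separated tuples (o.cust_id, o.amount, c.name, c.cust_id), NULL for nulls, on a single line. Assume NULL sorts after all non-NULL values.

RIGHT JOIN keeps every row from `orders`; unmatched rows get NULL for `customers`'s columns.
Matching on c.cust_id <= o.cust_id. A NULL in a compared column never satisfies the condition.
- c[0] cust_id=8 → no match.
- c[1] cust_id=8 → no match.
- c[2] cust_id=NULL → no match.
- c[3] cust_id=6 → 2 match(es) in o → 2 row(s).
- c[4] cust_id=2 → 6 match(es) in o → 6 row(s).
- c[5] cust_id=9 → no match.
- c[6] cust_id=6 → 2 match(es) in o → 2 row(s).
- c[7] cust_id=8 → no match.
- c[8] cust_id=1 → 6 match(es) in o → 6 row(s).
- every o row matched at least one c row.

(2, 28, Carol, 2); (2, 28, Dave, 1); (2, 42, Carol, 2); (2, 42, Dave, 1); (2, 62, Carol, 2); (2, 62, Dave, 1); (2, 76, Carol, 2); (2, 76, Dave, 1); (6, 15, Carol, 2); (6, 15, Dave, 1); (6, 15, Tom, 6); (6, 15, NULL, 6); (6, 60, Carol, 2); (6, 60, Dave, 1); (6, 60, Tom, 6); (6, 60, NULL, 6)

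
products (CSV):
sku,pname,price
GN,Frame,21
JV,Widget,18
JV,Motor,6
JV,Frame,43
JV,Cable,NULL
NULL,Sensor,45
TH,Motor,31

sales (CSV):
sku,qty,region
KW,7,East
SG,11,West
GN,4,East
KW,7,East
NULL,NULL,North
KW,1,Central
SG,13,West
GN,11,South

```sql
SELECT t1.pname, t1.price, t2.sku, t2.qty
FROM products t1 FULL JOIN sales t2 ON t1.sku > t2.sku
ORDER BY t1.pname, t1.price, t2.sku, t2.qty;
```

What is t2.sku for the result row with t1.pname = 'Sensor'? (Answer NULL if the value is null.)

FULL OUTER JOIN keeps every row from both sides; unmatched rows get NULL for the other side's columns.
Matching on t1.sku > t2.sku. A NULL in a compared column never satisfies the condition.
Matched pairs: 15; unmatched t1 rows kept: 2; unmatched t2 rows kept: 1.

NULL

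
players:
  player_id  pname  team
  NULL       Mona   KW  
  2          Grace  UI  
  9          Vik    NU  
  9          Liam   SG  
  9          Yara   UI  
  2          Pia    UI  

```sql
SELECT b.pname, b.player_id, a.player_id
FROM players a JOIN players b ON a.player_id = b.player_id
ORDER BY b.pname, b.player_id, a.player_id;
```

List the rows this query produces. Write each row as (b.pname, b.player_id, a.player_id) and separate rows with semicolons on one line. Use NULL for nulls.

(Grace, 2, 2); (Grace, 2, 2); (Liam, 9, 9); (Liam, 9, 9); (Liam, 9, 9); (Pia, 2, 2); (Pia, 2, 2); (Vik, 9, 9); (Vik, 9, 9); (Vik, 9, 9); (Yara, 9, 9); (Yara, 9, 9); (Yara, 9, 9)

INNER JOIN keeps only pairs where the ON condition holds.
Matching on a.player_id = b.player_id. A NULL in a compared column never satisfies the condition.
- a (player_id=NULL) has no partner → excluded.
- a (player_id=2) pairs with 2 row(s) of b.
- a (player_id=9) pairs with 3 row(s) of b.
- a (player_id=9) pairs with 3 row(s) of b.
- a (player_id=9) pairs with 3 row(s) of b.
- a (player_id=2) pairs with 2 row(s) of b.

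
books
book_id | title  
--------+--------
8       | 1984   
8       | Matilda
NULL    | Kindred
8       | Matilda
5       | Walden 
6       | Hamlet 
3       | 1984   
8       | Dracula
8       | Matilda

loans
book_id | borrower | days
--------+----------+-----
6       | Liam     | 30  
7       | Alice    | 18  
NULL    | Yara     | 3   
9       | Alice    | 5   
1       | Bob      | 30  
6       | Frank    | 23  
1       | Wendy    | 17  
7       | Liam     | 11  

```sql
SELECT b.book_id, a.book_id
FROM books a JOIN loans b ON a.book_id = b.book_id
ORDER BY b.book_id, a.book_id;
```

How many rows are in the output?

INNER JOIN keeps only pairs where the ON condition holds.
Matching on a.book_id = b.book_id. A NULL in a compared column never satisfies the condition.
- a (book_id=8) has no partner → excluded.
- a (book_id=8) has no partner → excluded.
- a (book_id=NULL) has no partner → excluded.
- a (book_id=8) has no partner → excluded.
- a (book_id=5) has no partner → excluded.
- a (book_id=6) pairs with 2 row(s) of b.
- a (book_id=3) has no partner → excluded.
- a (book_id=8) has no partner → excluded.
- a (book_id=8) has no partner → excluded.
Total: 2 rows.

2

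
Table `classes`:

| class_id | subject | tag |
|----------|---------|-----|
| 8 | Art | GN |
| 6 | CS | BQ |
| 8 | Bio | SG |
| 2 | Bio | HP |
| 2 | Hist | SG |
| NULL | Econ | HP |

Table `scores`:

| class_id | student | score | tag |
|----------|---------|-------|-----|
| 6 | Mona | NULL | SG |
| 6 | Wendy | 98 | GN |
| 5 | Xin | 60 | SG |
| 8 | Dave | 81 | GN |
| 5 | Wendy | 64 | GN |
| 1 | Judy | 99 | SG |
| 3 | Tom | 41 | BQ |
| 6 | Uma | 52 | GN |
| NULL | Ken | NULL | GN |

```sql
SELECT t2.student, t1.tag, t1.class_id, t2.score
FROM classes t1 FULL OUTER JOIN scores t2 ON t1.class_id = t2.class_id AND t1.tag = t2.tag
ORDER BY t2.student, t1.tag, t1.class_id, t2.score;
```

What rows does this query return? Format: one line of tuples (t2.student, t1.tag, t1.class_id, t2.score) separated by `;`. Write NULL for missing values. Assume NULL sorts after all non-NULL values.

(Dave, GN, 8, 81); (Judy, NULL, NULL, 99); (Ken, NULL, NULL, NULL); (Mona, NULL, NULL, NULL); (Tom, NULL, NULL, 41); (Uma, NULL, NULL, 52); (Wendy, NULL, NULL, 64); (Wendy, NULL, NULL, 98); (Xin, NULL, NULL, 60); (NULL, BQ, 6, NULL); (NULL, HP, 2, NULL); (NULL, HP, NULL, NULL); (NULL, SG, 2, NULL); (NULL, SG, 8, NULL)

FULL OUTER JOIN keeps every row from both sides; unmatched rows get NULL for the other side's columns.
Matching on t1.class_id = t2.class_id AND t1.tag = t2.tag. A NULL in a compared column never satisfies the condition.
- t1 row (class_id=8, tag=GN): matches 1 t2 row(s) → 1 output row(s).
- t1 row (class_id=6, tag=BQ): no match → kept, t2 columns NULL.
- t1 row (class_id=8, tag=SG): no match → kept, t2 columns NULL.
- t1 row (class_id=2, tag=HP): no match → kept, t2 columns NULL.
- t1 row (class_id=2, tag=SG): no match → kept, t2 columns NULL.
- t1 row (class_id=NULL, tag=HP): no match → kept, t2 columns NULL.
- 8 row(s) from t2 found no t1 partner → padded with NULL.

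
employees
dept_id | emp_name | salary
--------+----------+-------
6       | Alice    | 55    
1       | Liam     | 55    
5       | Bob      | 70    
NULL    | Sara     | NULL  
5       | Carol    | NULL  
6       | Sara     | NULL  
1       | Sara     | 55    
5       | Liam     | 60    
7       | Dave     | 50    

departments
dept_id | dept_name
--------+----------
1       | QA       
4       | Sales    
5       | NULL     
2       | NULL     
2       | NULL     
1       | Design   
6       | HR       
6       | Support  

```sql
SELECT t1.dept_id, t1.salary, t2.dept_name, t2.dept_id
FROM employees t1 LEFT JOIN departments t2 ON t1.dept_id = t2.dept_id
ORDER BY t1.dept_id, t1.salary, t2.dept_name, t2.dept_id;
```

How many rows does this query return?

13

LEFT JOIN keeps every row from `employees`; unmatched rows get NULL for `departments`'s columns.
Matching on t1.dept_id = t2.dept_id. A NULL in a compared column never satisfies the condition.
- t1 (dept_id=6) pairs with 2 row(s) of t2.
- t1 (dept_id=1) pairs with 2 row(s) of t2.
- t1 (dept_id=5) pairs with 1 row(s) of t2.
- t1 (dept_id=NULL) has no partner → padded with NULL.
- t1 (dept_id=5) pairs with 1 row(s) of t2.
- t1 (dept_id=6) pairs with 2 row(s) of t2.
- t1 (dept_id=1) pairs with 2 row(s) of t2.
- t1 (dept_id=5) pairs with 1 row(s) of t2.
- t1 (dept_id=7) has no partner → padded with NULL.
Total: 11 matched + 2 padded = 13 rows.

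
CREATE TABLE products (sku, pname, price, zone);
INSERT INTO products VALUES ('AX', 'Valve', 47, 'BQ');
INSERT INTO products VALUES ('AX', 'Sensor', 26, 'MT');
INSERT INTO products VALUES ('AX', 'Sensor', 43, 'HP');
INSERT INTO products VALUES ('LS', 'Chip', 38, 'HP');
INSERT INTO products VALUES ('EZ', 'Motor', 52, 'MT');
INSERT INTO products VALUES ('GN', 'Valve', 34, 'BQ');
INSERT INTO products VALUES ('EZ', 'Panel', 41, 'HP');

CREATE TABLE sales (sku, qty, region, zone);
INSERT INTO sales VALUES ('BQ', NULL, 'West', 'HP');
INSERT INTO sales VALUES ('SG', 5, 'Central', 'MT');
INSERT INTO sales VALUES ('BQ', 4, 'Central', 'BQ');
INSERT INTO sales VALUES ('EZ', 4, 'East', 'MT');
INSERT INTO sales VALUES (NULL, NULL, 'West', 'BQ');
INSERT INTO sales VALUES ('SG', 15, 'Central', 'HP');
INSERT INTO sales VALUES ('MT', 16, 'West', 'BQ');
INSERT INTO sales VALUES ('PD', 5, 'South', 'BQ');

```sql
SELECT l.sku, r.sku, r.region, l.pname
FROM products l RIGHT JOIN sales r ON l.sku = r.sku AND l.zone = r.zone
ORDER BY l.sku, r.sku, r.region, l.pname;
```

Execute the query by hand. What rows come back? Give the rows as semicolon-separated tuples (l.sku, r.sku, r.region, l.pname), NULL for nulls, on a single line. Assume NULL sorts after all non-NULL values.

RIGHT JOIN keeps every row from `sales`; unmatched rows get NULL for `products`'s columns.
Matching on l.sku = r.sku AND l.zone = r.zone. A NULL in a compared column never satisfies the condition.
Matched pairs: 1; unmatched r rows kept: 7.

(EZ, EZ, East, Motor); (NULL, BQ, Central, NULL); (NULL, BQ, West, NULL); (NULL, MT, West, NULL); (NULL, PD, South, NULL); (NULL, SG, Central, NULL); (NULL, SG, Central, NULL); (NULL, NULL, West, NULL)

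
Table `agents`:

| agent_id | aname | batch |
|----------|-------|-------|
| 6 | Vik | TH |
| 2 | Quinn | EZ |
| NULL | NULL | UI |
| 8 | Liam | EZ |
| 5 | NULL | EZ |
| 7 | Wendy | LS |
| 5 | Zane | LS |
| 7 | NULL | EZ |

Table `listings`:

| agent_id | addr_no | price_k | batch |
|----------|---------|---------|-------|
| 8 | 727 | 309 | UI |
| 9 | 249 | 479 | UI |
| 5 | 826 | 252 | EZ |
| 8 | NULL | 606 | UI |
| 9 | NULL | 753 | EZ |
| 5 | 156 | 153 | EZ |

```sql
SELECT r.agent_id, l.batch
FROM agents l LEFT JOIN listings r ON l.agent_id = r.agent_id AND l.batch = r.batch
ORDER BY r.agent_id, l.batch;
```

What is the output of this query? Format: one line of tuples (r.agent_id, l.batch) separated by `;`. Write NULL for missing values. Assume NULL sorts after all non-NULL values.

(5, EZ); (5, EZ); (NULL, EZ); (NULL, EZ); (NULL, EZ); (NULL, LS); (NULL, LS); (NULL, TH); (NULL, UI)

LEFT JOIN keeps every row from `agents`; unmatched rows get NULL for `listings`'s columns.
Matching on l.agent_id = r.agent_id AND l.batch = r.batch. A NULL in a compared column never satisfies the condition.
Matched pairs: 2; unmatched l rows kept: 7.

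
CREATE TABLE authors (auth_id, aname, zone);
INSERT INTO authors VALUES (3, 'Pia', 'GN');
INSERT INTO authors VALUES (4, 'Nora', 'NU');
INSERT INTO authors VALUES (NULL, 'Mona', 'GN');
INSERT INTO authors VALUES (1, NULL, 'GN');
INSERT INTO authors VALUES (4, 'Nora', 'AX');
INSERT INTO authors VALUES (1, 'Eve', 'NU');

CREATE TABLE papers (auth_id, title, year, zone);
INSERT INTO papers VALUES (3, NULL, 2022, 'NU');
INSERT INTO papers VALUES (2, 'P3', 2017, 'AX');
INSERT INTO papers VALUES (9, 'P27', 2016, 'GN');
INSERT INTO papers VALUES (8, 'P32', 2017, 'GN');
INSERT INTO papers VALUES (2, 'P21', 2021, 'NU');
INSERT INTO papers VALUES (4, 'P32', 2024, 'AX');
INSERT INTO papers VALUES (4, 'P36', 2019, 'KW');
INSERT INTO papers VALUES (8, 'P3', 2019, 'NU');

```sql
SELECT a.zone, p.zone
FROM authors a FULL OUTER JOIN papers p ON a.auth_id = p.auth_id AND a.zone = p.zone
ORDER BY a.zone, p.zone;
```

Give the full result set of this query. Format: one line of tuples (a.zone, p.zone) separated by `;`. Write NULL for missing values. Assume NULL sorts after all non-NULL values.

(AX, AX); (GN, NULL); (GN, NULL); (GN, NULL); (NU, NULL); (NU, NULL); (NULL, AX); (NULL, GN); (NULL, GN); (NULL, KW); (NULL, NU); (NULL, NU); (NULL, NU)

FULL OUTER JOIN keeps every row from both sides; unmatched rows get NULL for the other side's columns.
Matching on a.auth_id = p.auth_id AND a.zone = p.zone. A NULL in a compared column never satisfies the condition.
Matched pairs: 1; unmatched a rows kept: 5; unmatched p rows kept: 7.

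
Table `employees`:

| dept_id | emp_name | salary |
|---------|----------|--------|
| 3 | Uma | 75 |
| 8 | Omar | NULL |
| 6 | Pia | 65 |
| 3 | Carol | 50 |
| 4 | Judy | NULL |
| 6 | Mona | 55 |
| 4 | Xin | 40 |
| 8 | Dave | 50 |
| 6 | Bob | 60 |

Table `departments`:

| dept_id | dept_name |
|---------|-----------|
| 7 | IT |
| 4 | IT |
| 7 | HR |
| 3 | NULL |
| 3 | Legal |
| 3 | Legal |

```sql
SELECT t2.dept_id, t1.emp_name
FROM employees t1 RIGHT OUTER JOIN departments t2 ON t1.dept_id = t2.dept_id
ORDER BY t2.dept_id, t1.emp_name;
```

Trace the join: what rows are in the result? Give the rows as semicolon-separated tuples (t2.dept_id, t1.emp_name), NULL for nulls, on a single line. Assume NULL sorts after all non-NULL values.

(3, Carol); (3, Carol); (3, Carol); (3, Uma); (3, Uma); (3, Uma); (4, Judy); (4, Xin); (7, NULL); (7, NULL)

RIGHT JOIN keeps every row from `departments`; unmatched rows get NULL for `employees`'s columns.
Matching on t1.dept_id = t2.dept_id.
- t1 (dept_id=3) pairs with 3 row(s) of t2.
- t1 (dept_id=8) has no partner in t2.
- t1 (dept_id=6) has no partner in t2.
- t1 (dept_id=3) pairs with 3 row(s) of t2.
- t1 (dept_id=4) pairs with 1 row(s) of t2.
- t1 (dept_id=6) has no partner in t2.
- t1 (dept_id=4) pairs with 1 row(s) of t2.
- t1 (dept_id=8) has no partner in t2.
- t1 (dept_id=6) has no partner in t2.
- 2 t2 row(s) had no t1 match → kept, t1 columns NULL.
After projecting and ordering:
t2.dept_id | t1.emp_name
3 | Carol
3 | Carol
3 | Carol
3 | Uma
3 | Uma
3 | Uma
4 | Judy
4 | Xin
7 | NULL
7 | NULL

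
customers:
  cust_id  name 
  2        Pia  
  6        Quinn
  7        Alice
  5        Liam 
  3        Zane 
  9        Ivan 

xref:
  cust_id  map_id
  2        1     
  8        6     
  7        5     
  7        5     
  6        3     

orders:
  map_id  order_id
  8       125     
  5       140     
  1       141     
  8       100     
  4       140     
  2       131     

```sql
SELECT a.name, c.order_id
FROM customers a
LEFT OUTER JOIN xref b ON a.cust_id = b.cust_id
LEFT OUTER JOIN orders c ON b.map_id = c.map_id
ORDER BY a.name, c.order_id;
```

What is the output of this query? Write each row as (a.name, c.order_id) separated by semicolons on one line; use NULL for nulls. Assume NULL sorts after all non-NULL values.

Step 1 — a LEFT JOIN b on cust_id → 7 row(s).
Then LEFT JOIN `orders c` on map_id: each of those 7 rows is kept; rows whose b.map_id has no match in c get NULL for c's columns.

(Alice, 140); (Alice, 140); (Ivan, NULL); (Liam, NULL); (Pia, 141); (Quinn, NULL); (Zane, NULL)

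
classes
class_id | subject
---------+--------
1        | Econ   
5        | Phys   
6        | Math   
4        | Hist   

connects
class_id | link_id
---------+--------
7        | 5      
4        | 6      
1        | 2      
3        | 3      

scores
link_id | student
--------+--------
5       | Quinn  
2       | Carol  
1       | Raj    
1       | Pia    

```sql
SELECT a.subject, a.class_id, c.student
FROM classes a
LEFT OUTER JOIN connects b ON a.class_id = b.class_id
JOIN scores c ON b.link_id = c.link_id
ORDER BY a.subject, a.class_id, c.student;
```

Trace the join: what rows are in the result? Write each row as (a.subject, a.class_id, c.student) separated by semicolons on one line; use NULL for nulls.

(Econ, 1, Carol)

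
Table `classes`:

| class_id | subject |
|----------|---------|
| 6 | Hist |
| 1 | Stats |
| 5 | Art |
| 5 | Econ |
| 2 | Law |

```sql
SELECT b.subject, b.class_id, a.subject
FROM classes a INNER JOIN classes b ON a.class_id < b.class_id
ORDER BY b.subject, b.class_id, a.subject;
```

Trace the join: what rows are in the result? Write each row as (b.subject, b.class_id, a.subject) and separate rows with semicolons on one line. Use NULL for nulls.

(Art, 5, Law); (Art, 5, Stats); (Econ, 5, Law); (Econ, 5, Stats); (Hist, 6, Art); (Hist, 6, Econ); (Hist, 6, Law); (Hist, 6, Stats); (Law, 2, Stats)

INNER JOIN keeps only pairs where the ON condition holds.
Matching on a.class_id < b.class_id.
- a[0] class_id=6 → no match; dropped.
- a[1] class_id=1 → 4 match(es) in b → 4 row(s).
- a[2] class_id=5 → 1 match(es) in b → 1 row(s).
- a[3] class_id=5 → 1 match(es) in b → 1 row(s).
- a[4] class_id=2 → 3 match(es) in b → 3 row(s).
After projecting and ordering:
b.subject | b.class_id | a.subject
Art | 5 | Law
Art | 5 | Stats
Econ | 5 | Law
Econ | 5 | Stats
Hist | 6 | Art
Hist | 6 | Econ
Hist | 6 | Law
Hist | 6 | Stats
Law | 2 | Stats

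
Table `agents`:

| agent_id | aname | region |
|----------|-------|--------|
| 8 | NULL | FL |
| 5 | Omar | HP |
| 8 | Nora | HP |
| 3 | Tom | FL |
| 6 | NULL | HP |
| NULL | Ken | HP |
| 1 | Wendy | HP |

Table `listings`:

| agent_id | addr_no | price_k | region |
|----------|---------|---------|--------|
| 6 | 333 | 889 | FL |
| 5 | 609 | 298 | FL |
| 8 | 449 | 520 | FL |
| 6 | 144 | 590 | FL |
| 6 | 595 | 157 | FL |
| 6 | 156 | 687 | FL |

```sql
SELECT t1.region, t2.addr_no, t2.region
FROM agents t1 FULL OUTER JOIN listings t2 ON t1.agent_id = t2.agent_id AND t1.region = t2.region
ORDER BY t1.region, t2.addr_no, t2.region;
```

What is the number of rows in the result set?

FULL OUTER JOIN keeps every row from both sides; unmatched rows get NULL for the other side's columns.
Matching on t1.agent_id = t2.agent_id AND t1.region = t2.region. A NULL in a compared column never satisfies the condition.
- t1 row (agent_id=8, region=FL): matches 1 t2 row(s) → 1 output row(s).
- t1 row (agent_id=5, region=HP): no match → kept, t2 columns NULL.
- t1 row (agent_id=8, region=HP): no match → kept, t2 columns NULL.
- t1 row (agent_id=3, region=FL): no match → kept, t2 columns NULL.
- t1 row (agent_id=6, region=HP): no match → kept, t2 columns NULL.
- t1 row (agent_id=NULL, region=HP): no match → kept, t2 columns NULL.
- t1 row (agent_id=1, region=HP): no match → kept, t2 columns NULL.
- 5 t2 row(s) had no t1 match → kept, t1 columns NULL.
Total: 1 matched + 11 padded = 12 rows.

12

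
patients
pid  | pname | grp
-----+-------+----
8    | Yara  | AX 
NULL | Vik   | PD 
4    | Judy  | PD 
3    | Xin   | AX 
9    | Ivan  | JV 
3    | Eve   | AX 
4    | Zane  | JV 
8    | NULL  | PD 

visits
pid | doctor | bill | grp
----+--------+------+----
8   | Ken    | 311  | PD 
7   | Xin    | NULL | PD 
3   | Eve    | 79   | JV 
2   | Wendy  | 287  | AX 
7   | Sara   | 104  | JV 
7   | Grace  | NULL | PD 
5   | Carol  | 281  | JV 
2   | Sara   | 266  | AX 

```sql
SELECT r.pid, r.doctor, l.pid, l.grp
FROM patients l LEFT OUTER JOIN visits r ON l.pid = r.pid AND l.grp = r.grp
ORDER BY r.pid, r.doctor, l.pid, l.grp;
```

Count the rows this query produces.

8

LEFT JOIN keeps every row from `patients`; unmatched rows get NULL for `visits`'s columns.
Matching on l.pid = r.pid AND l.grp = r.grp. A NULL in a compared column never satisfies the condition.
- l (pid=8, grp=AX) has no partner → padded with NULL.
- l (pid=NULL, grp=PD) has no partner → padded with NULL.
- l (pid=4, grp=PD) has no partner → padded with NULL.
- l (pid=3, grp=AX) has no partner → padded with NULL.
- l (pid=9, grp=JV) has no partner → padded with NULL.
- l (pid=3, grp=AX) has no partner → padded with NULL.
- l (pid=4, grp=JV) has no partner → padded with NULL.
- l (pid=8, grp=PD) pairs with 1 row(s) of r.
Total: 1 matched + 7 padded = 8 rows.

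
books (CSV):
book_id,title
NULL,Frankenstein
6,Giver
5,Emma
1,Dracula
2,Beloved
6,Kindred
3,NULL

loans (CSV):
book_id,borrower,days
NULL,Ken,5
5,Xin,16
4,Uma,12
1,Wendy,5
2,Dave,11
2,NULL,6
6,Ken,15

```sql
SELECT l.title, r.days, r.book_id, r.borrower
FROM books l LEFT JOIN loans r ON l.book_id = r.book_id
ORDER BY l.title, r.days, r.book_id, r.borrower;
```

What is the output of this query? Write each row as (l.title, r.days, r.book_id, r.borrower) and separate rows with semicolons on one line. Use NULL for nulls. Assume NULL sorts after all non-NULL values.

LEFT JOIN keeps every row from `books`; unmatched rows get NULL for `loans`'s columns.
Matching on l.book_id = r.book_id. A NULL in a compared column never satisfies the condition.
- l[0] book_id=NULL → no match; kept with NULLs on the r side.
- l[1] book_id=6 → 1 match(es) in r → 1 row(s).
- l[2] book_id=5 → 1 match(es) in r → 1 row(s).
- l[3] book_id=1 → 1 match(es) in r → 1 row(s).
- l[4] book_id=2 → 2 match(es) in r → 2 row(s).
- l[5] book_id=6 → 1 match(es) in r → 1 row(s).
- l[6] book_id=3 → no match; kept with NULLs on the r side.
After projecting and ordering:
l.title | r.days | r.book_id | r.borrower
Beloved | 6 | 2 | NULL
Beloved | 11 | 2 | Dave
Dracula | 5 | 1 | Wendy
Emma | 16 | 5 | Xin
Frankenstein | NULL | NULL | NULL
Giver | 15 | 6 | Ken
Kindred | 15 | 6 | Ken
NULL | NULL | NULL | NULL

(Beloved, 6, 2, NULL); (Beloved, 11, 2, Dave); (Dracula, 5, 1, Wendy); (Emma, 16, 5, Xin); (Frankenstein, NULL, NULL, NULL); (Giver, 15, 6, Ken); (Kindred, 15, 6, Ken); (NULL, NULL, NULL, NULL)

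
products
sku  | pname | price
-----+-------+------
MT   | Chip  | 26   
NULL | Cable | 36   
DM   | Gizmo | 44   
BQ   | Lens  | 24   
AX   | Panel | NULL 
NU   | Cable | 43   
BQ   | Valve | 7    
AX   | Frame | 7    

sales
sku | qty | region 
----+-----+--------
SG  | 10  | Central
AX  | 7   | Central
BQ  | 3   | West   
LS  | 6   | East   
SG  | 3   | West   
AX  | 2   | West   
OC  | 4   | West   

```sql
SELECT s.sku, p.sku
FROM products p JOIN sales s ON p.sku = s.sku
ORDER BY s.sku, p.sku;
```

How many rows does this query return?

6

INNER JOIN keeps only pairs where the ON condition holds.
Matching on p.sku = s.sku. A NULL in a compared column never satisfies the condition.
- p[0] sku=MT → no match; dropped.
- p[1] sku=NULL → no match; dropped.
- p[2] sku=DM → no match; dropped.
- p[3] sku=BQ → 1 match(es) in s → 1 row(s).
- p[4] sku=AX → 2 match(es) in s → 2 row(s).
- p[5] sku=NU → no match; dropped.
- p[6] sku=BQ → 1 match(es) in s → 1 row(s).
- p[7] sku=AX → 2 match(es) in s → 2 row(s).
Total: 6 rows.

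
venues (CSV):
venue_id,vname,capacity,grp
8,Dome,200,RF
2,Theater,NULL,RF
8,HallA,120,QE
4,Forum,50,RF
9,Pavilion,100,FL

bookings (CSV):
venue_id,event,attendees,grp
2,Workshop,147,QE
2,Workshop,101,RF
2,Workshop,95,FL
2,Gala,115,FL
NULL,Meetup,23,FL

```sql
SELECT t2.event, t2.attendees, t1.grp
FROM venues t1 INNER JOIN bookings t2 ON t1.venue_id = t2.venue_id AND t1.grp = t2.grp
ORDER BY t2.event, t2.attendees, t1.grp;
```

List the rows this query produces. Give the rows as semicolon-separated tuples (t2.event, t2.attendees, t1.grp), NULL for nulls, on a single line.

INNER JOIN keeps only pairs where the ON condition holds.
Matching on t1.venue_id = t2.venue_id AND t1.grp = t2.grp. A NULL in a compared column never satisfies the condition.
- t1[0] venue_id=8, grp=RF → no match; dropped.
- t1[1] venue_id=2, grp=RF → 1 match(es) in t2 → 1 row(s).
- t1[2] venue_id=8, grp=QE → no match; dropped.
- t1[3] venue_id=4, grp=RF → no match; dropped.
- t1[4] venue_id=9, grp=FL → no match; dropped.
After projecting and ordering:
t2.event | t2.attendees | t1.grp
Workshop | 101 | RF

(Workshop, 101, RF)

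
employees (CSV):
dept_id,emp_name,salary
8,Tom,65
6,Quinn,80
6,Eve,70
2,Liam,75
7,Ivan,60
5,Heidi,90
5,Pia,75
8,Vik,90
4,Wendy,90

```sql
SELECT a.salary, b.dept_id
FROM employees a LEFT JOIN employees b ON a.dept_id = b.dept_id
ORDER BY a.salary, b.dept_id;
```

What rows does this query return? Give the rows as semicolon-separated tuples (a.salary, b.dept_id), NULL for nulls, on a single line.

LEFT JOIN keeps every row from `employees a`; unmatched rows get NULL for `employees b`'s columns.
Matching on a.dept_id = b.dept_id.
- a (dept_id=8) pairs with 2 row(s) of b.
- a (dept_id=6) pairs with 2 row(s) of b.
- a (dept_id=6) pairs with 2 row(s) of b.
- a (dept_id=2) pairs with 1 row(s) of b.
- a (dept_id=7) pairs with 1 row(s) of b.
- a (dept_id=5) pairs with 2 row(s) of b.
- a (dept_id=5) pairs with 2 row(s) of b.
- a (dept_id=8) pairs with 2 row(s) of b.
- a (dept_id=4) pairs with 1 row(s) of b.

(60, 7); (65, 8); (65, 8); (70, 6); (70, 6); (75, 2); (75, 5); (75, 5); (80, 6); (80, 6); (90, 4); (90, 5); (90, 5); (90, 8); (90, 8)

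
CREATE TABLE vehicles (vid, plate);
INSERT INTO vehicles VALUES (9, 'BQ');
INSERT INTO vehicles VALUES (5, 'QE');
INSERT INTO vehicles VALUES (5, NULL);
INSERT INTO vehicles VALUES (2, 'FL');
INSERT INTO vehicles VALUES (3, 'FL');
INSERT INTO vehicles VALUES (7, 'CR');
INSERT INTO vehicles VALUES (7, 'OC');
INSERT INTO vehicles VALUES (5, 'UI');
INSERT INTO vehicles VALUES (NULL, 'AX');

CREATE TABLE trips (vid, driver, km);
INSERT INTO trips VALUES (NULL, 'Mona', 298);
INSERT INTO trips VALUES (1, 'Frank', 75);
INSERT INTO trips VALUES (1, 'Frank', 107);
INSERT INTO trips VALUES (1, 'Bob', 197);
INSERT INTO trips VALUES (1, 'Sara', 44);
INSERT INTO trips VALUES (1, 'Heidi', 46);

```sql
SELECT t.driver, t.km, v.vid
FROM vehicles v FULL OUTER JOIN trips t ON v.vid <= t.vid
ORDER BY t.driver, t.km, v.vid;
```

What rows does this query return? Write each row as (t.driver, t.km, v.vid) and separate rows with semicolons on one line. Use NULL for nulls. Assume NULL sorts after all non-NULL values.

(Bob, 197, NULL); (Frank, 75, NULL); (Frank, 107, NULL); (Heidi, 46, NULL); (Mona, 298, NULL); (Sara, 44, NULL); (NULL, NULL, 2); (NULL, NULL, 3); (NULL, NULL, 5); (NULL, NULL, 5); (NULL, NULL, 5); (NULL, NULL, 7); (NULL, NULL, 7); (NULL, NULL, 9); (NULL, NULL, NULL)

FULL OUTER JOIN keeps every row from both sides; unmatched rows get NULL for the other side's columns.
Matching on v.vid <= t.vid. A NULL in a compared column never satisfies the condition.
Matched pairs: 0; unmatched v rows kept: 9; unmatched t rows kept: 6.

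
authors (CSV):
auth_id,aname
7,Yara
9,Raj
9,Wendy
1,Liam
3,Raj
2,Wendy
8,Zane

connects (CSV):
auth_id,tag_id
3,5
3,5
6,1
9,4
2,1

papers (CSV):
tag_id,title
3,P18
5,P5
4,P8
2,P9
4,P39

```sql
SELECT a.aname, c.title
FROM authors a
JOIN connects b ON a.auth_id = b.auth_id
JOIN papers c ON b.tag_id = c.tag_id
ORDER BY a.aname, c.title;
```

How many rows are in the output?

Step 1 — a INNER JOIN b on auth_id → 5 row(s).
Then INNER JOIN `papers c` on tag_id: keep only rows whose b.tag_id appears in c.
Result: 6 row(s).

6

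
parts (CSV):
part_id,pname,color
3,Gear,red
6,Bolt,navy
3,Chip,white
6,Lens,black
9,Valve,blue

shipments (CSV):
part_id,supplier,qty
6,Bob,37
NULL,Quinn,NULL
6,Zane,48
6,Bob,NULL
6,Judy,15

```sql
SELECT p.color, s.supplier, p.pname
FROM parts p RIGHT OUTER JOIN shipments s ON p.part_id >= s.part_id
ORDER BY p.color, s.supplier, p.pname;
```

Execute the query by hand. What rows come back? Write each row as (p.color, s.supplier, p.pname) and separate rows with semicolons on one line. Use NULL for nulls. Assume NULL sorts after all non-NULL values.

RIGHT JOIN keeps every row from `shipments`; unmatched rows get NULL for `parts`'s columns.
Matching on p.part_id >= s.part_id. A NULL in a compared column never satisfies the condition.
- p (part_id=3) has no partner in s.
- p (part_id=6) pairs with 4 row(s) of s.
- p (part_id=3) has no partner in s.
- p (part_id=6) pairs with 4 row(s) of s.
- p (part_id=9) pairs with 4 row(s) of s.
- plus 1 unmatched s row(s), each kept with NULL p columns.

(black, Bob, Lens); (black, Bob, Lens); (black, Judy, Lens); (black, Zane, Lens); (blue, Bob, Valve); (blue, Bob, Valve); (blue, Judy, Valve); (blue, Zane, Valve); (navy, Bob, Bolt); (navy, Bob, Bolt); (navy, Judy, Bolt); (navy, Zane, Bolt); (NULL, Quinn, NULL)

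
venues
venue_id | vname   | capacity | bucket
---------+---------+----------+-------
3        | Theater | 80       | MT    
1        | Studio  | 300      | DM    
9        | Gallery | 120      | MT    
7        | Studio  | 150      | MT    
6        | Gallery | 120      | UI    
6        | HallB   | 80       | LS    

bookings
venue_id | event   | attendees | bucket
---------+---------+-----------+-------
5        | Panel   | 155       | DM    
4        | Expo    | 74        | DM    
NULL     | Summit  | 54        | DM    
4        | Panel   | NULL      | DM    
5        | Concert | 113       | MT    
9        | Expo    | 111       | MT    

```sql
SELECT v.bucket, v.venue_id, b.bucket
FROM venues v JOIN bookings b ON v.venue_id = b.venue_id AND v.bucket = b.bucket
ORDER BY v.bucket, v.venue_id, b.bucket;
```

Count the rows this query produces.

1

INNER JOIN keeps only pairs where the ON condition holds.
Matching on v.venue_id = b.venue_id AND v.bucket = b.bucket. A NULL in a compared column never satisfies the condition.
Matched pairs: 1.
Total: 1 rows.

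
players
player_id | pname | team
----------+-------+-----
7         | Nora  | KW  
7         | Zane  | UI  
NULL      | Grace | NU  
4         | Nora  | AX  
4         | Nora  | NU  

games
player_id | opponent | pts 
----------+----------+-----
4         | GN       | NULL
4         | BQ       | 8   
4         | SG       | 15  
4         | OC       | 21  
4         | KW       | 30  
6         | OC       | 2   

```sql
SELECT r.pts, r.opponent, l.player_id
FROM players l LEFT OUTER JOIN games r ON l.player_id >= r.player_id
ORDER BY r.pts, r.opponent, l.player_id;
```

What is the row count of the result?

23

LEFT JOIN keeps every row from `players`; unmatched rows get NULL for `games`'s columns.
Matching on l.player_id >= r.player_id. A NULL in a compared column never satisfies the condition.
- l (player_id=7) pairs with 6 row(s) of r.
- l (player_id=7) pairs with 6 row(s) of r.
- l (player_id=NULL) has no partner → padded with NULL.
- l (player_id=4) pairs with 5 row(s) of r.
- l (player_id=4) pairs with 5 row(s) of r.
Total: 22 matched + 1 padded = 23 rows.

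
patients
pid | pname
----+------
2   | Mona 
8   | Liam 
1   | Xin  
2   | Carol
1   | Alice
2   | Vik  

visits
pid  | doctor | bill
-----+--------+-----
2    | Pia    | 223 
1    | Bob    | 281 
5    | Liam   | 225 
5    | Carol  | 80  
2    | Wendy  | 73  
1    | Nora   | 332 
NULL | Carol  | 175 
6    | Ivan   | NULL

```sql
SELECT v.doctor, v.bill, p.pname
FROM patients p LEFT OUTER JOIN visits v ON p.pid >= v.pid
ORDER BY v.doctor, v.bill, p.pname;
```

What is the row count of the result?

LEFT JOIN keeps every row from `patients`; unmatched rows get NULL for `visits`'s columns.
Matching on p.pid >= v.pid. A NULL in a compared column never satisfies the condition.
Matched pairs: 23; unmatched p rows kept: 0.
Total: 23 rows.

23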